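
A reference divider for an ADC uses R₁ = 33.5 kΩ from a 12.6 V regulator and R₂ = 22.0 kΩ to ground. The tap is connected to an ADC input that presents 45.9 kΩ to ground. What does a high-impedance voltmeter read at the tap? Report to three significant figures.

The load sits in parallel with R₂: R₂‖R_L = (22.0 × 45.9) / (22.0 + 45.9) = 14.87 kΩ.
V_out = 12.6 × 14.87 / (33.5 + 14.87) = 12.6 × 14.87/48.37 = 3.87 V.

V_out ≈ 3.87 V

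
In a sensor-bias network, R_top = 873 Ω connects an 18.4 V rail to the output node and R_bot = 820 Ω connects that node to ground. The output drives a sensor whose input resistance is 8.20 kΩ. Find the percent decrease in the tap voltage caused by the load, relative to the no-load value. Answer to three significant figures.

The divider's output (Thévenin) resistance is R_top‖R_bot = 422.8 Ω.
Fractional drop under load = R_th/(R_th + R_L) = 422.8 / (422.8 + 8200) = 0.04904.
So the output falls by 4.90 %.

4.90 %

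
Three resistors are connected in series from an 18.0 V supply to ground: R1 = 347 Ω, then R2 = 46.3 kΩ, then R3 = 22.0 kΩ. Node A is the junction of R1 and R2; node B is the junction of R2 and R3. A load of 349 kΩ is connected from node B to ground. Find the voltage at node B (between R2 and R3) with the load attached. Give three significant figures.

At node B, R3 is in parallel with the load: R3‖R_L = 20700 Ω.
Below node A the resistance is R2 + (R3‖R_L) = 67000 Ω, so V_A = 18.0 × 67000/67340 = 17.91 V.
Then V_B = V_A × (R3‖R_L)/(R2 + R3‖R_L) = 17.91 × 20700/67000 = 5.53 V.

V ≈ 5.53 V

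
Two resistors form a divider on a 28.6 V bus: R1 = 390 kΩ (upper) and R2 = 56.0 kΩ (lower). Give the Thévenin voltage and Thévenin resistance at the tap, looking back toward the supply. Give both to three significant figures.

V_th = 3.59 V, R_th = 49.0 kΩ

V_th is the open-circuit tap voltage: 28.6 × 56.0/(390 + 56.0) = 3.59 V.
With the supply zeroed, R1 and R2 appear in parallel from the tap: R_th = R1‖R2 = (390 × 56.0)/446.0 = 49.0 kΩ.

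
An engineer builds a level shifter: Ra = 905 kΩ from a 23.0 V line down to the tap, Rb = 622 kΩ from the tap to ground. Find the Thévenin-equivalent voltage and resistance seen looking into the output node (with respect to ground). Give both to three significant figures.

V_th is the open-circuit tap voltage: 23.0 × 622/(905 + 622) = 9.37 V.
With the supply zeroed, Ra and Rb appear in parallel from the tap: R_th = Ra‖Rb = (905 × 622)/1527 = 369 kΩ.

V_th = 9.37 V, R_th = 369 kΩ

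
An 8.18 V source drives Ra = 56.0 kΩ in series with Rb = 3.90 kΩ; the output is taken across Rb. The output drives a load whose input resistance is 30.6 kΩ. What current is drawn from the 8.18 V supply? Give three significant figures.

I ≈ 0.138 mA

Rb‖R_L = 3.459 kΩ, so the source sees Ra + Rb‖R_L = 59.46 kΩ.
I = 8.18 V / 59.46 kΩ = 0.138 mA.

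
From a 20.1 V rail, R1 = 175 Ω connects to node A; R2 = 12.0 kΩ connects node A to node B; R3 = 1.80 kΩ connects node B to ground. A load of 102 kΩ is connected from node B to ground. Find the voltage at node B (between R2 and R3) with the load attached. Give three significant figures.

V ≈ 2.55 V

At node B, R3 is in parallel with the load: R3‖R_L = 1769 Ω.
Below node A the resistance is R2 + (R3‖R_L) = 13770 Ω, so V_A = 20.1 × 13770/13940 = 19.85 V.
Then V_B = V_A × (R3‖R_L)/(R2 + R3‖R_L) = 19.85 × 1769/13770 = 2.55 V.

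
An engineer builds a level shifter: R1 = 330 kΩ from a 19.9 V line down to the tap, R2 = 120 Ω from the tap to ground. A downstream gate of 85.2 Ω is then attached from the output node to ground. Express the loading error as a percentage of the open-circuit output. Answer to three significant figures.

The divider's output (Thévenin) resistance is R1‖R2 = 120.0 Ω.
Fractional drop under load = R_th/(R_th + R_L) = 120.0 / (120.0 + 85.2) = 0.5847.
So the output falls by 58.5 %.

58.5 %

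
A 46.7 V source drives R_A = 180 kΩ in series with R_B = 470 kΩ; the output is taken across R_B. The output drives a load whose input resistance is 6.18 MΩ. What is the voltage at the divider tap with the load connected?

V_out ≈ 33.1 V

The load sits in parallel with R_B: R_B‖R_L = (470 × 6180) / (470 + 6180) = 436.8 kΩ.
V_out = 46.7 × 436.8 / (180 + 436.8) = 46.7 × 436.8/616.8 = 33.1 V.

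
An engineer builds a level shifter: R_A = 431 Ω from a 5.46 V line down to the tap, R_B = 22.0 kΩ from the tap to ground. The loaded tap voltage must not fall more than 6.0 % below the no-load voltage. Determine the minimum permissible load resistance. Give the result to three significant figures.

R_L(min) ≈ 6.62 kΩ

Output resistance R_th = R_A‖R_B = (431 × 22000)/22430 = 422.7 Ω.
The fractional drop is R_th/(R_th + R_L); requiring this ≤ 0.0600 gives R_L ≥ R_th(1/0.0600 − 1) = 422.7 × 15.67 = 6.62 kΩ.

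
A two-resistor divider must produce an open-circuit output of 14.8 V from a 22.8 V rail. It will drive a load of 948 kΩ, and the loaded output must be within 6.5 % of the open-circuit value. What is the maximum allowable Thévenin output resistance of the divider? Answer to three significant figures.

R_th ≤ 65.9 kΩ

Loading drop = R_th/(R_th + R_L) ≤ 0.0650, so R_th ≤ R_L · ε/(1−ε) = 948 kΩ × 0.0650/0.9350 = 65.9 kΩ.
(Any R1, R2 with R2/(R1+R2) = 0.649 and R1‖R2 ≤ 65.9 kΩ will meet the spec.)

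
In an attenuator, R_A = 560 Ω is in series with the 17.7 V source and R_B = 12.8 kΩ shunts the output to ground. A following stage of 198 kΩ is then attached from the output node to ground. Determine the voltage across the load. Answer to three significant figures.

The load sits in parallel with R_B: R_B‖R_L = (12800 × 198000) / (12800 + 198000) = 12020 Ω.
V_out = 17.7 × 12020 / (560 + 12020) = 17.7 × 12020/12580 = 16.9 V.

V_out ≈ 16.9 V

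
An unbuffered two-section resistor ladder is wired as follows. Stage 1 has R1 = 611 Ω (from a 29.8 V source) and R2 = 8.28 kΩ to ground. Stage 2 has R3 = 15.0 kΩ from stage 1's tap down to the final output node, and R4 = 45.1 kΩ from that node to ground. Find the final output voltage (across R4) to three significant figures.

Stage 2 presents R3+R4 = 60100 Ω as a load on stage 1's tap.
Stage 1's lower leg becomes R2‖(R3+R4) = 7277 Ω, so V_mid = 29.8 × 7277/7888 = 27.49 V.
Stage 2 is itself unloaded: V_out = V_mid × R4/(R3+R4) = 27.49 × 45100/60100 = 20.6 V.

V_out ≈ 20.6 V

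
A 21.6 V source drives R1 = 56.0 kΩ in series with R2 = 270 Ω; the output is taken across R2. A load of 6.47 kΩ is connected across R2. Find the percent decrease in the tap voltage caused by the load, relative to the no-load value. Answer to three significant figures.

The divider's output (Thévenin) resistance is R1‖R2 = 268.7 Ω.
Fractional drop under load = R_th/(R_th + R_L) = 268.7 / (268.7 + 6470) = 0.03987.
So the output falls by 3.99 %.

3.99 %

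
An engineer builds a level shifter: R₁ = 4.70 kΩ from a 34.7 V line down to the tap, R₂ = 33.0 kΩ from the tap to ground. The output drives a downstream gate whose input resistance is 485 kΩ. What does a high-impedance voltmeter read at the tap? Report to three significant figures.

The load sits in parallel with R₂: R₂‖R_L = (33.0 × 485) / (33.0 + 485) = 30.90 kΩ.
V_out = 34.7 × 30.90 / (4.70 + 30.90) = 34.7 × 30.90/35.60 = 30.1 V.

V_out ≈ 30.1 V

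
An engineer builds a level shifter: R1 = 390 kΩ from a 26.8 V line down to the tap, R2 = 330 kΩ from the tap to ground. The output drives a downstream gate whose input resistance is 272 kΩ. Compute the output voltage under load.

The load sits in parallel with R2: R2‖R_L = (330 × 272) / (330 + 272) = 149.1 kΩ.
V_out = 26.8 × 149.1 / (390 + 149.1) = 26.8 × 149.1/539.1 = 7.41 V.

V_out ≈ 7.41 V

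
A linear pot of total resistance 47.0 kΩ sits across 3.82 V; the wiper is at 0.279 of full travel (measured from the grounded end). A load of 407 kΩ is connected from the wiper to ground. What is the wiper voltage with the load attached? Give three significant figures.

The wiper splits the pot into (1−α)R = 33.89 kΩ above and αR = 13.11 kΩ below.
Lower section ‖ load = 12.70 kΩ.
V_wiper = 3.82 × 12.70/(33.89 + 12.70) = 1.04 V.

V ≈ 1.04 V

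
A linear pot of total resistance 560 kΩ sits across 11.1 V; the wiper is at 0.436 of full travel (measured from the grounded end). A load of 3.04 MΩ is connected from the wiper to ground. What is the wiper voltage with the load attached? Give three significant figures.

V ≈ 4.63 V

The wiper splits the pot into (1−α)R = 315.8 kΩ above and αR = 244.2 kΩ below.
Lower section ‖ load = 226.0 kΩ.
V_wiper = 11.1 × 226.0/(315.8 + 226.0) = 4.63 V.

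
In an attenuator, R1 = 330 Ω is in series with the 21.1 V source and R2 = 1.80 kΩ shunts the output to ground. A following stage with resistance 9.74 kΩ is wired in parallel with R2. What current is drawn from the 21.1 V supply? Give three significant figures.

I ≈ 11.4 mA

R2‖R_L = 1519 Ω, so the source sees R1 + R2‖R_L = 1849 Ω.
I = 21.1 V / 1849 Ω = 11.4 mA.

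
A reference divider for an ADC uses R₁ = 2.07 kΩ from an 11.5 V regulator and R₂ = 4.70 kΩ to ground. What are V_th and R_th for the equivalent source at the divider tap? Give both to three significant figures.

V_th is the open-circuit tap voltage: 11.5 × 4.70/(2.07 + 4.70) = 7.98 V.
With the supply zeroed, R₁ and R₂ appear in parallel from the tap: R_th = R₁‖R₂ = (2.07 × 4.70)/6.770 = 1.44 kΩ.

V_th = 7.98 V, R_th = 1.44 kΩ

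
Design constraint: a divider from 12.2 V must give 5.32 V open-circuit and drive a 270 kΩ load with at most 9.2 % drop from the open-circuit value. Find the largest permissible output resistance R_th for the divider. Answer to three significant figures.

Loading drop = R_th/(R_th + R_L) ≤ 0.0920, so R_th ≤ R_L · ε/(1−ε) = 270 kΩ × 0.0920/0.9080 = 27.4 kΩ.

R_th ≤ 27.4 kΩ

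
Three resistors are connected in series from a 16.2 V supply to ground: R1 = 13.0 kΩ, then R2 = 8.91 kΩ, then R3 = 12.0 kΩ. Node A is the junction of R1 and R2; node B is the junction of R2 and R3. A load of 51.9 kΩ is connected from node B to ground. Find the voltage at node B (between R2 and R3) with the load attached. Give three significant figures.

V ≈ 4.99 V

At node B, R3 is in parallel with the load: R3‖R_L = 9.746 kΩ.
Below node A the resistance is R2 + (R3‖R_L) = 18.66 kΩ, so V_A = 16.2 × 18.66/31.66 = 9.547 V.
Then V_B = V_A × (R3‖R_L)/(R2 + R3‖R_L) = 9.547 × 9.746/18.66 = 4.99 V.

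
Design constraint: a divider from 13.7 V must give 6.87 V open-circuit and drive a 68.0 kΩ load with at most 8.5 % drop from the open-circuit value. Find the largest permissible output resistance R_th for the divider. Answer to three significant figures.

R_th ≤ 6.32 kΩ

Loading drop = R_th/(R_th + R_L) ≤ 0.0850, so R_th ≤ R_L · ε/(1−ε) = 68.0 kΩ × 0.0850/0.9150 = 6.32 kΩ.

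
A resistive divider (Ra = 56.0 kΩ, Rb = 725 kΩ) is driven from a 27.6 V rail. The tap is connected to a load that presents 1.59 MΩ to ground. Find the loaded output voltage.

V_out ≈ 24.8 V

The load sits in parallel with Rb: Rb‖R_L = (725 × 1590) / (725 + 1590) = 497.9 kΩ.
V_out = 27.6 × 497.9 / (56.0 + 497.9) = 27.6 × 497.9/553.9 = 24.8 V.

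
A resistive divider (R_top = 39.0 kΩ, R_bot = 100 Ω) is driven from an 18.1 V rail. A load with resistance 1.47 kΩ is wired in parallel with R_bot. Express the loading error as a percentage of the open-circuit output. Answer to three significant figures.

The divider's output (Thévenin) resistance is R_top‖R_bot = 99.74 Ω.
Fractional drop under load = R_th/(R_th + R_L) = 99.74 / (99.74 + 1470) = 0.06354.
So the output falls by 6.35 %.

6.35 %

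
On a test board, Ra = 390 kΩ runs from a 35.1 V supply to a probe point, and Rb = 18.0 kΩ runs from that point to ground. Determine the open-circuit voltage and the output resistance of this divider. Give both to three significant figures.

V_th = 1.55 V, R_th = 17.2 kΩ

V_th is the open-circuit tap voltage: 35.1 × 18.0/(390 + 18.0) = 1.55 V.
With the supply zeroed, Ra and Rb appear in parallel from the tap: R_th = Ra‖Rb = (390 × 18.0)/408.0 = 17.2 kΩ.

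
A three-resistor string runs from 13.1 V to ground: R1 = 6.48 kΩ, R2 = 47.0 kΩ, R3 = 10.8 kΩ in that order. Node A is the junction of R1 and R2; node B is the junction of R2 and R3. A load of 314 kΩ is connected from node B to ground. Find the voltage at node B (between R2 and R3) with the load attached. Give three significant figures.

At node B, R3 is in parallel with the load: R3‖R_L = 10.44 kΩ.
Below node A the resistance is R2 + (R3‖R_L) = 57.44 kΩ, so V_A = 13.1 × 57.44/63.92 = 11.77 V.
Then V_B = V_A × (R3‖R_L)/(R2 + R3‖R_L) = 11.77 × 10.44/57.44 = 2.14 V.

V ≈ 2.14 V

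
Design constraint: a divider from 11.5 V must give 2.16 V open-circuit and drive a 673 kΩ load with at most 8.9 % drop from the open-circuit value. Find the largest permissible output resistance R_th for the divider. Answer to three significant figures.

Loading drop = R_th/(R_th + R_L) ≤ 0.0890, so R_th ≤ R_L · ε/(1−ε) = 673 kΩ × 0.0890/0.9110 = 65.7 kΩ.
(Any R1, R2 with R2/(R1+R2) = 0.188 and R1‖R2 ≤ 65.7 kΩ will meet the spec.)

R_th ≤ 65.7 kΩ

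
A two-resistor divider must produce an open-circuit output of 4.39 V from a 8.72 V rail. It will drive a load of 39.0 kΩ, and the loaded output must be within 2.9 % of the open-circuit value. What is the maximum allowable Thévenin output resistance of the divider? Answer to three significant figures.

Loading drop = R_th/(R_th + R_L) ≤ 0.0290, so R_th ≤ R_L · ε/(1−ε) = 39.0 kΩ × 0.0290/0.9710 = 1.16 kΩ.
(Any R1, R2 with R2/(R1+R2) = 0.503 and R1‖R2 ≤ 1.16 kΩ will meet the spec.)

R_th ≤ 1.16 kΩ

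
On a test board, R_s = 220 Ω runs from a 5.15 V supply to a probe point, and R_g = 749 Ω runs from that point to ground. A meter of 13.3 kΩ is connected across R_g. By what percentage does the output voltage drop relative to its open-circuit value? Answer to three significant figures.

1.26 %

The divider's output (Thévenin) resistance is R_s‖R_g = 170.1 Ω.
Fractional drop under load = R_th/(R_th + R_L) = 170.1 / (170.1 + 13300) = 0.01262.
So the output falls by 1.26 %.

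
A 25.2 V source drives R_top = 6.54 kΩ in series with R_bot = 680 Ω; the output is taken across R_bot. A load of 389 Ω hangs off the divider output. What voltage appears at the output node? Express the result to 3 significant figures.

The load sits in parallel with R_bot: R_bot‖R_L = (680 × 389) / (680 + 389) = 247.4 Ω.
V_out = 25.2 × 247.4 / (6540 + 247.4) = 25.2 × 247.4/6787 = 0.919 V.
(Unloaded it would have been 2.37 V.)

V_out ≈ 0.919 V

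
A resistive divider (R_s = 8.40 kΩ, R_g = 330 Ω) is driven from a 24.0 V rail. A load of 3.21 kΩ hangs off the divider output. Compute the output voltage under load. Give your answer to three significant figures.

The load sits in parallel with R_g: R_g‖R_L = (330 × 3210) / (330 + 3210) = 299.2 Ω.
V_out = 24.0 × 299.2 / (8400 + 299.2) = 24.0 × 299.2/8699 = 0.826 V.

V_out ≈ 0.826 V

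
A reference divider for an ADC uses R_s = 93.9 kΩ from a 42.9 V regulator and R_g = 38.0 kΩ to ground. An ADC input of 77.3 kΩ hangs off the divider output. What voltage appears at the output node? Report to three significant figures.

V_out ≈ 9.16 V

The load sits in parallel with R_g: R_g‖R_L = (38.0 × 77.3) / (38.0 + 77.3) = 25.48 kΩ.
V_out = 42.9 × 25.48 / (93.9 + 25.48) = 42.9 × 25.48/119.4 = 9.16 V.
(Unloaded it would have been 12.4 V.)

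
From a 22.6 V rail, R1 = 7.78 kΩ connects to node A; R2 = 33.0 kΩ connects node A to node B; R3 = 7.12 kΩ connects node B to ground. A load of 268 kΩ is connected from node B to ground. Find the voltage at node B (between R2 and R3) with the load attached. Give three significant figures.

At node B, R3 is in parallel with the load: R3‖R_L = 6.936 kΩ.
Below node A the resistance is R2 + (R3‖R_L) = 39.94 kΩ, so V_A = 22.6 × 39.94/47.72 = 18.92 V.
Then V_B = V_A × (R3‖R_L)/(R2 + R3‖R_L) = 18.92 × 6.936/39.94 = 3.29 V.

V ≈ 3.29 V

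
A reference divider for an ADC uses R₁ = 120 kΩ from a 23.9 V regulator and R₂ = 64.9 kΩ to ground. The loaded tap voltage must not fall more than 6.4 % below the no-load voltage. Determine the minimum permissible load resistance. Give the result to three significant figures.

Output resistance R_th = R₁‖R₂ = (120 × 64.9)/184.9 = 42.12 kΩ.
The fractional drop is R_th/(R_th + R_L); requiring this ≤ 0.0640 gives R_L ≥ R_th(1/0.0640 − 1) = 42.12 × 14.62 = 616 kΩ.

R_L(min) ≈ 616 kΩ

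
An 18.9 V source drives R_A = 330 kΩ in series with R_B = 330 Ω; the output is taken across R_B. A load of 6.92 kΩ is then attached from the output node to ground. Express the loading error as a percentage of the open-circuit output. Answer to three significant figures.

4.55 %

The divider's output (Thévenin) resistance is R_A‖R_B = 329.7 Ω.
Fractional drop under load = R_th/(R_th + R_L) = 329.7 / (329.7 + 6920) = 0.04547.
So the output falls by 4.55 %.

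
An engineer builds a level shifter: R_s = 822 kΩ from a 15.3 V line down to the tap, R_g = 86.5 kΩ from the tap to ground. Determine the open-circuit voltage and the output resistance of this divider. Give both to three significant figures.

V_th is the open-circuit tap voltage: 15.3 × 86.5/(822 + 86.5) = 1.46 V.
With the supply zeroed, R_s and R_g appear in parallel from the tap: R_th = R_s‖R_g = (822 × 86.5)/908.5 = 78.3 kΩ.

V_th = 1.46 V, R_th = 78.3 kΩ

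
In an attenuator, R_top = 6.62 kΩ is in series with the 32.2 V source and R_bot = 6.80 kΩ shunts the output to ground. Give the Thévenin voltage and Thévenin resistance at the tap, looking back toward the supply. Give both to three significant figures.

V_th = 16.3 V, R_th = 3.35 kΩ

V_th is the open-circuit tap voltage: 32.2 × 6.80/(6.62 + 6.80) = 16.3 V.
With the supply zeroed, R_top and R_bot appear in parallel from the tap: R_th = R_top‖R_bot = (6.62 × 6.80)/13.42 = 3.35 kΩ.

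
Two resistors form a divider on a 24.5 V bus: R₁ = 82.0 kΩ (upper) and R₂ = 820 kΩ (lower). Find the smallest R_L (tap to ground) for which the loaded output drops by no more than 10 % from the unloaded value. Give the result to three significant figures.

R_L(min) ≈ 671 kΩ

Output resistance R_th = R₁‖R₂ = (82.0 × 820)/902.0 = 74.55 kΩ.
The fractional drop is R_th/(R_th + R_L); requiring this ≤ 0.100 gives R_L ≥ R_th(1/0.100 − 1) = 74.55 × 9.000 = 671 kΩ.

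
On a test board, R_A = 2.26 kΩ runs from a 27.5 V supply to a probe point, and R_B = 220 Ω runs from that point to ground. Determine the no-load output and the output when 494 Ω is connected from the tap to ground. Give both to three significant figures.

Open-circuit: V = 27.5 × 220/(2260 + 220) = 2.44 V.
With the load, R_B becomes R_B‖R_L = 152.2 Ω, so V = 27.5 × 152.2/2412 = 1.74 V.

Unloaded: 2.44 V; loaded: 1.74 V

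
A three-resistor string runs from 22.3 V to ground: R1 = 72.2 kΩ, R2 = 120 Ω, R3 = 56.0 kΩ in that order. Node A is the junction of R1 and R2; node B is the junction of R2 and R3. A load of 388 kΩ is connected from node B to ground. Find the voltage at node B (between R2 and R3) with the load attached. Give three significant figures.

At node B, R3 is in parallel with the load: R3‖R_L = 48940 Ω.
Below node A the resistance is R2 + (R3‖R_L) = 49060 Ω, so V_A = 22.3 × 49060/121300 = 9.022 V.
Then V_B = V_A × (R3‖R_L)/(R2 + R3‖R_L) = 9.022 × 48940/49060 = 9.00 V.

V ≈ 9.00 V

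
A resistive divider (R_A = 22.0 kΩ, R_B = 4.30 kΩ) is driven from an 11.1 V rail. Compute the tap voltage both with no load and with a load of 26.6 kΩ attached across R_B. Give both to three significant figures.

Open-circuit: V = 11.1 × 4.30/(22.0 + 4.30) = 1.81 V.
With the load, R_B becomes R_B‖R_L = 3.702 kΩ, so V = 11.1 × 3.702/25.70 = 1.60 V.

Unloaded: 1.81 V; loaded: 1.60 V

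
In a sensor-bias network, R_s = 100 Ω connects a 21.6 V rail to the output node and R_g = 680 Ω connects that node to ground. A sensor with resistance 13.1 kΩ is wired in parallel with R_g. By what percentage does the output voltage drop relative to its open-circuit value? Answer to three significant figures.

The divider's output (Thévenin) resistance is R_s‖R_g = 87.18 Ω.
Fractional drop under load = R_th/(R_th + R_L) = 87.18 / (87.18 + 13100) = 0.006611.
So the output falls by 0.661 %.

0.661 %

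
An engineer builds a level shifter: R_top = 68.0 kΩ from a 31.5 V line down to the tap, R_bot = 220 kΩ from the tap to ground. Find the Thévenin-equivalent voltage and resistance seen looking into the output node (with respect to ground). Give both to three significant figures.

V_th is the open-circuit tap voltage: 31.5 × 220/(68.0 + 220) = 24.1 V.
With the supply zeroed, R_top and R_bot appear in parallel from the tap: R_th = R_top‖R_bot = (68.0 × 220)/288.0 = 51.9 kΩ.

V_th = 24.1 V, R_th = 51.9 kΩ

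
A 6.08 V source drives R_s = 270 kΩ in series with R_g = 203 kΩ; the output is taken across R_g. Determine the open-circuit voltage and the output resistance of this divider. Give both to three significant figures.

V_th = 2.61 V, R_th = 116 kΩ

V_th is the open-circuit tap voltage: 6.08 × 203/(270 + 203) = 2.61 V.
With the supply zeroed, R_s and R_g appear in parallel from the tap: R_th = R_s‖R_g = (270 × 203)/473.0 = 116 kΩ.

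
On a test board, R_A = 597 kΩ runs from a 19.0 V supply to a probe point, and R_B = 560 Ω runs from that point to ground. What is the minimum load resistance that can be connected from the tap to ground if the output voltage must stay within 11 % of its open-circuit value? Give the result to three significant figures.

R_L(min) ≈ 4.53 kΩ

Output resistance R_th = R_A‖R_B = (597000 × 560)/597600 = 559.5 Ω.
The fractional drop is R_th/(R_th + R_L); requiring this ≤ 0.110 gives R_L ≥ R_th(1/0.110 − 1) = 559.5 × 8.091 = 4.53 kΩ.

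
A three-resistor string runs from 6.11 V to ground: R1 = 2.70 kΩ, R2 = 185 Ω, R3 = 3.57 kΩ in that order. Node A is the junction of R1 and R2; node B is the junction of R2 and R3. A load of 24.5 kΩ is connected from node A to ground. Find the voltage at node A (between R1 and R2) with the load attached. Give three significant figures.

Below node A the series string R2+R3 = 3755 Ω sits in parallel with the 24500 Ω load: 3256 Ω.
V_A = 6.11 × 3256/(2700 + 3256) = 3.34 V.

V ≈ 3.34 V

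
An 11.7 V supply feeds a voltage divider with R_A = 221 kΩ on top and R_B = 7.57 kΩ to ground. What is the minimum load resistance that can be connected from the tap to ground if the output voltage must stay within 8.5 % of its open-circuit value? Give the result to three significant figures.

Output resistance R_th = R_A‖R_B = (221 × 7.57)/228.6 = 7.319 kΩ.
The fractional drop is R_th/(R_th + R_L); requiring this ≤ 0.0850 gives R_L ≥ R_th(1/0.0850 − 1) = 7.319 × 10.76 = 78.8 kΩ.

R_L(min) ≈ 78.8 kΩ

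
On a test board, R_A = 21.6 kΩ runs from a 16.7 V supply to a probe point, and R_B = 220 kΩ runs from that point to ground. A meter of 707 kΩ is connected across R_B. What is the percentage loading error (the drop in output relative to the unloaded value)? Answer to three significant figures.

The divider's output (Thévenin) resistance is R_A‖R_B = 19.67 kΩ.
Fractional drop under load = R_th/(R_th + R_L) = 19.67 / (19.67 + 707) = 0.02707.
So the output falls by 2.71 %.

2.71 %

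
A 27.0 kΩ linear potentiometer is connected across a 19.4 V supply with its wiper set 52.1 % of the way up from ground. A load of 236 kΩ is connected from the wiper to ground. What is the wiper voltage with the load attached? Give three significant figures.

V ≈ 9.83 V

The wiper splits the pot into (1−α)R = 12.93 kΩ above and αR = 14.07 kΩ below.
Lower section ‖ load = 13.28 kΩ.
V_wiper = 19.4 × 13.28/(12.93 + 13.28) = 9.83 V.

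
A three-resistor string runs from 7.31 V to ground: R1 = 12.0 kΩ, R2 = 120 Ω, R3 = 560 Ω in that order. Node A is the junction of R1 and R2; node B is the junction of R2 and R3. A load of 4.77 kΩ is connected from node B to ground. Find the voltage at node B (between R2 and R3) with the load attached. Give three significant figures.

V ≈ 0.290 V

At node B, R3 is in parallel with the load: R3‖R_L = 501.2 Ω.
Below node A the resistance is R2 + (R3‖R_L) = 621.2 Ω, so V_A = 7.31 × 621.2/12620 = 0.3598 V.
Then V_B = V_A × (R3‖R_L)/(R2 + R3‖R_L) = 0.3598 × 501.2/621.2 = 0.290 V.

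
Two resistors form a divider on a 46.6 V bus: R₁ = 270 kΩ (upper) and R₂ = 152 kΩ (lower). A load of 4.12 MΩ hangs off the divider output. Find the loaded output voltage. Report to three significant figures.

The load sits in parallel with R₂: R₂‖R_L = (152 × 4120) / (152 + 4120) = 146.6 kΩ.
V_out = 46.6 × 146.6 / (270 + 146.6) = 46.6 × 146.6/416.6 = 16.4 V.
(Unloaded it would have been 16.8 V.)

V_out ≈ 16.4 V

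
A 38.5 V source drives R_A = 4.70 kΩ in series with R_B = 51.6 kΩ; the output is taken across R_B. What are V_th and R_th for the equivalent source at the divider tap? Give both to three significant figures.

V_th = 35.3 V, R_th = 4.31 kΩ

V_th is the open-circuit tap voltage: 38.5 × 51.6/(4.70 + 51.6) = 35.3 V.
With the supply zeroed, R_A and R_B appear in parallel from the tap: R_th = R_A‖R_B = (4.70 × 51.6)/56.30 = 4.31 kΩ.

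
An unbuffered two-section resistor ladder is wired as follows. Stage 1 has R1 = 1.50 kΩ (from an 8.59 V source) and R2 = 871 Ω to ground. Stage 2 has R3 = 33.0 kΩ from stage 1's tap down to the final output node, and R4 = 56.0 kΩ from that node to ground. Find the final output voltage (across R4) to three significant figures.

V_out ≈ 1.97 V

Stage 2 presents R3+R4 = 89000 Ω as a load on stage 1's tap.
Stage 1's lower leg becomes R2‖(R3+R4) = 862.6 Ω, so V_mid = 8.59 × 862.6/2363 = 3.136 V.
Stage 2 is itself unloaded: V_out = V_mid × R4/(R3+R4) = 3.136 × 56000/89000 = 1.97 V.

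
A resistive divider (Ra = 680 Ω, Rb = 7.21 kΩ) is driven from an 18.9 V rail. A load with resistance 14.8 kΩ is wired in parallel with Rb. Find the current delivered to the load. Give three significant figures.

I_L ≈ 1.12 mA

Rb‖R_L = 4848 Ω; V_out = 18.9 × 4848/5528 = 16.58 V.
I_L = V_out / R_L = 16.58 / 14.8 kΩ = 1.12 mA.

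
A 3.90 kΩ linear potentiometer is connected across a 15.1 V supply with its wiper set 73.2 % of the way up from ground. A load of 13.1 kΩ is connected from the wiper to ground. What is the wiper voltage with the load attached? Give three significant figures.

The wiper splits the pot into (1−α)R = 1.045 kΩ above and αR = 2.855 kΩ below.
Lower section ‖ load = 2.344 kΩ.
V_wiper = 15.1 × 2.344/(1.045 + 2.344) = 10.4 V.

V ≈ 10.4 V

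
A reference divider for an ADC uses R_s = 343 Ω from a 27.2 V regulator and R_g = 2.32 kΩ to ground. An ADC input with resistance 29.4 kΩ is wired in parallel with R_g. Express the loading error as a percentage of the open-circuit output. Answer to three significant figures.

The divider's output (Thévenin) resistance is R_s‖R_g = 298.8 Ω.
Fractional drop under load = R_th/(R_th + R_L) = 298.8 / (298.8 + 29400) = 0.01006.
So the output falls by 1.01 %.

1.01 %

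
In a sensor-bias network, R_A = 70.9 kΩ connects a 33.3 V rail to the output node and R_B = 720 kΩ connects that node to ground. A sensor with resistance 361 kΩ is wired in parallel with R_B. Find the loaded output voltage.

The load sits in parallel with R_B: R_B‖R_L = (720 × 361) / (720 + 361) = 240.4 kΩ.
V_out = 33.3 × 240.4 / (70.9 + 240.4) = 33.3 × 240.4/311.3 = 25.7 V.
(Unloaded it would have been 30.3 V.)

V_out ≈ 25.7 V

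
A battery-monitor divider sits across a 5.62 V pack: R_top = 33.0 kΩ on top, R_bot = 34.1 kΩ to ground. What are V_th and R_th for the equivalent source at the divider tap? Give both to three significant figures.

V_th = 2.86 V, R_th = 16.8 kΩ

V_th is the open-circuit tap voltage: 5.62 × 34.1/(33.0 + 34.1) = 2.86 V.
With the supply zeroed, R_top and R_bot appear in parallel from the tap: R_th = R_top‖R_bot = (33.0 × 34.1)/67.10 = 16.8 kΩ.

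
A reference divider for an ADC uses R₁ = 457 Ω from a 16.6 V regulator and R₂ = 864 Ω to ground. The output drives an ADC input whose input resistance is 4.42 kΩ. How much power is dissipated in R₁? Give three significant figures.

Total resistance from the source is R₁ + (R₂‖R_L) = 1180 Ω, so I = 16.6/1180 Ω = 14.07 mA.
P = I²·R₁ = (14.07 mA)² × 457 Ω = 90.5 mW.

P ≈ 90.5 mW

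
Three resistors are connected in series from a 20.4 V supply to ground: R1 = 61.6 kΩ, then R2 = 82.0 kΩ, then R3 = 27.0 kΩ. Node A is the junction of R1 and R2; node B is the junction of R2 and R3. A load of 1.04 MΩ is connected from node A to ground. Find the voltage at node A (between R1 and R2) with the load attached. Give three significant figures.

V ≈ 12.6 V

Below node A the series string R2+R3 = 109.0 kΩ sits in parallel with the 1040 kΩ load: 98.66 kΩ.
V_A = 20.4 × 98.66/(61.6 + 98.66) = 12.6 V.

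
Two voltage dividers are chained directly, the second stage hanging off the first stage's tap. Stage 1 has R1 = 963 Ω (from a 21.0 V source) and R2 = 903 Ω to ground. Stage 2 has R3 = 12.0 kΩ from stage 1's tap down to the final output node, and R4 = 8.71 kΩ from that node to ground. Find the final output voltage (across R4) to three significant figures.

V_out ≈ 4.18 V

Stage 2 presents R3+R4 = 20710 Ω as a load on stage 1's tap.
Stage 1's lower leg becomes R2‖(R3+R4) = 865.3 Ω, so V_mid = 21.0 × 865.3/1828 = 9.939 V.
Stage 2 is itself unloaded: V_out = V_mid × R4/(R3+R4) = 9.939 × 8710/20710 = 4.18 V.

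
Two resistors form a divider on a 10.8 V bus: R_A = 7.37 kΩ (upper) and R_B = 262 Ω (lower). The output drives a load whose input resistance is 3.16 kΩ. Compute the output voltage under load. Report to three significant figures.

V_out ≈ 0.343 V

The load sits in parallel with R_B: R_B‖R_L = (262 × 3160) / (262 + 3160) = 241.9 Ω.
V_out = 10.8 × 241.9 / (7370 + 241.9) = 10.8 × 241.9/7612 = 0.343 V.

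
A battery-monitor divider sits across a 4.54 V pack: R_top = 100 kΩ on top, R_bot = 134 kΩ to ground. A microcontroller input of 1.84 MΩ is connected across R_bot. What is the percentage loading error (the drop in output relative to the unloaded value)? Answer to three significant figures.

3.02 %

The divider's output (Thévenin) resistance is R_top‖R_bot = 57.26 kΩ.
Fractional drop under load = R_th/(R_th + R_L) = 57.26 / (57.26 + 1840) = 0.03018.
So the output falls by 3.02 %.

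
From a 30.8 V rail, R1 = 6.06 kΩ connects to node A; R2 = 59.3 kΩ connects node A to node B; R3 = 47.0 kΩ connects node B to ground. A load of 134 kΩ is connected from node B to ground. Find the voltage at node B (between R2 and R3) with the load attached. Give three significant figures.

At node B, R3 is in parallel with the load: R3‖R_L = 34.80 kΩ.
Below node A the resistance is R2 + (R3‖R_L) = 94.10 kΩ, so V_A = 30.8 × 94.10/100.2 = 28.94 V.
Then V_B = V_A × (R3‖R_L)/(R2 + R3‖R_L) = 28.94 × 34.80/94.10 = 10.7 V.

V ≈ 10.7 V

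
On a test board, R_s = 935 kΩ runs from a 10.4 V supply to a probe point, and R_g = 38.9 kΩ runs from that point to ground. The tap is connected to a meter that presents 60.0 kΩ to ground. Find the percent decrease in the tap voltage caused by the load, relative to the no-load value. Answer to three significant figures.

38.4 %

Unloaded V = 10.4 × 38.9/973.9 = 0.4154 V.
Loaded: R_g‖R_L = 23.60 kΩ, giving V = 10.4 × 23.60/958.6 = 0.2560 V.
Drop = (0.4154 − 0.2560) / 0.4154 = 38.4 %.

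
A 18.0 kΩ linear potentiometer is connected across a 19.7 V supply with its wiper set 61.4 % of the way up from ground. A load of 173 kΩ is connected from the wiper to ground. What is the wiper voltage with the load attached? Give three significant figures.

The wiper splits the pot into (1−α)R = 6.948 kΩ above and αR = 11.05 kΩ below.
Lower section ‖ load = 10.39 kΩ.
V_wiper = 19.7 × 10.39/(6.948 + 10.39) = 11.8 V.

V ≈ 11.8 V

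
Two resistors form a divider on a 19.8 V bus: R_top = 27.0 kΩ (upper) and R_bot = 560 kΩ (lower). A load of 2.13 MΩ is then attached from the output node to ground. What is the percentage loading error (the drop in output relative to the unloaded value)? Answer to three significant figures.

The divider's output (Thévenin) resistance is R_top‖R_bot = 25.76 kΩ.
Fractional drop under load = R_th/(R_th + R_L) = 25.76 / (25.76 + 2130) = 0.01195.
So the output falls by 1.19 %.

1.19 %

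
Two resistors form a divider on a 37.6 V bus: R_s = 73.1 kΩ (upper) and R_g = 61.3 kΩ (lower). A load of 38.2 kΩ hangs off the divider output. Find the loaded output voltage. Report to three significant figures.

V_out ≈ 9.16 V

The load sits in parallel with R_g: R_g‖R_L = (61.3 × 38.2) / (61.3 + 38.2) = 23.53 kΩ.
V_out = 37.6 × 23.53 / (73.1 + 23.53) = 37.6 × 23.53/96.63 = 9.16 V.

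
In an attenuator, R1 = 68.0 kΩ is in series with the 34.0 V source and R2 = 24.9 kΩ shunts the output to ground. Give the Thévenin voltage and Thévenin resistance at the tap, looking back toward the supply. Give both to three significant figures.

V_th is the open-circuit tap voltage: 34.0 × 24.9/(68.0 + 24.9) = 9.11 V.
With the supply zeroed, R1 and R2 appear in parallel from the tap: R_th = R1‖R2 = (68.0 × 24.9)/92.90 = 18.2 kΩ.

V_th = 9.11 V, R_th = 18.2 kΩ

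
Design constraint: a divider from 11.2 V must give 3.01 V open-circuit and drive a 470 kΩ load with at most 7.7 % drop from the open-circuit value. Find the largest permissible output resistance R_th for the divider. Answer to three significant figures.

Loading drop = R_th/(R_th + R_L) ≤ 0.0770, so R_th ≤ R_L · ε/(1−ε) = 470 kΩ × 0.0770/0.9230 = 39.2 kΩ.

R_th ≤ 39.2 kΩ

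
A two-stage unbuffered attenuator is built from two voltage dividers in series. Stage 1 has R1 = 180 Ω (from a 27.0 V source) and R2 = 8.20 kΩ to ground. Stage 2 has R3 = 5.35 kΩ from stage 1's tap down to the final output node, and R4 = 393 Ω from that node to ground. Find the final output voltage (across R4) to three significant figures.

V_out ≈ 1.75 V

Stage 2 presents R3+R4 = 5743 Ω as a load on stage 1's tap.
Stage 1's lower leg becomes R2‖(R3+R4) = 3378 Ω, so V_mid = 27.0 × 3378/3558 = 25.63 V.
Stage 2 is itself unloaded: V_out = V_mid × R4/(R3+R4) = 25.63 × 393/5743 = 1.75 V.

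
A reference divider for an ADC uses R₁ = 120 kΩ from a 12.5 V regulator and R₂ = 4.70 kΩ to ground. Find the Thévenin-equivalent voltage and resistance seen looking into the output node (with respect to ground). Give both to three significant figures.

V_th = 0.471 V, R_th = 4.52 kΩ

V_th is the open-circuit tap voltage: 12.5 × 4.70/(120 + 4.70) = 0.471 V.
With the supply zeroed, R₁ and R₂ appear in parallel from the tap: R_th = R₁‖R₂ = (120 × 4.70)/124.7 = 4.52 kΩ.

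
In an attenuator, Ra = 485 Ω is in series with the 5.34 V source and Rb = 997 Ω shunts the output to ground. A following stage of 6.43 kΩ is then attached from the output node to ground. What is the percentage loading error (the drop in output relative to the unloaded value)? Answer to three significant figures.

The divider's output (Thévenin) resistance is Ra‖Rb = 326.3 Ω.
Fractional drop under load = R_th/(R_th + R_L) = 326.3 / (326.3 + 6430) = 0.04829.
So the output falls by 4.83 %.

4.83 %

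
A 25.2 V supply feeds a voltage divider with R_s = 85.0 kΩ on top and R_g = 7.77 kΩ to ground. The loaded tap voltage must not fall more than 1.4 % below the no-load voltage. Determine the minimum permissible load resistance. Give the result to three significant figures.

Output resistance R_th = R_s‖R_g = (85.0 × 7.77)/92.77 = 7.119 kΩ.
The fractional drop is R_th/(R_th + R_L); requiring this ≤ 0.0140 gives R_L ≥ R_th(1/0.0140 − 1) = 7.119 × 70.43 = 501 kΩ.

R_L(min) ≈ 501 kΩ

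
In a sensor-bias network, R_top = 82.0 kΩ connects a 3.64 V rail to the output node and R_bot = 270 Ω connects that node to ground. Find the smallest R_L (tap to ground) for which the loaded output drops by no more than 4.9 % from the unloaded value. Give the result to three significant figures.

R_L(min) ≈ 5.22 kΩ

Output resistance R_th = R_top‖R_bot = (82000 × 270)/82270 = 269.1 Ω.
The fractional drop is R_th/(R_th + R_L); requiring this ≤ 0.0490 gives R_L ≥ R_th(1/0.0490 − 1) = 269.1 × 19.41 = 5.22 kΩ.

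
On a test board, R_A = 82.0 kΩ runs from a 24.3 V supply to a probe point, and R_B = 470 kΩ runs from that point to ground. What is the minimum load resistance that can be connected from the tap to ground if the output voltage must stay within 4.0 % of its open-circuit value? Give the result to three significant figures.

Output resistance R_th = R_A‖R_B = (82.0 × 470)/552.0 = 69.82 kΩ.
The fractional drop is R_th/(R_th + R_L); requiring this ≤ 0.0400 gives R_L ≥ R_th(1/0.0400 − 1) = 69.82 × 24.00 = 1.68 MΩ.

R_L(min) ≈ 1.68 MΩ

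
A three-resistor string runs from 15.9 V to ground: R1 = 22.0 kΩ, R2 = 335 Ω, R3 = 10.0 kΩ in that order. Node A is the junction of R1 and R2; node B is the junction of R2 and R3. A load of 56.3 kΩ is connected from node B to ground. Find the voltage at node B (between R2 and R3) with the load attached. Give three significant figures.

V ≈ 4.38 V

At node B, R3 is in parallel with the load: R3‖R_L = 8492 Ω.
Below node A the resistance is R2 + (R3‖R_L) = 8827 Ω, so V_A = 15.9 × 8827/30830 = 4.553 V.
Then V_B = V_A × (R3‖R_L)/(R2 + R3‖R_L) = 4.553 × 8492/8827 = 4.38 V.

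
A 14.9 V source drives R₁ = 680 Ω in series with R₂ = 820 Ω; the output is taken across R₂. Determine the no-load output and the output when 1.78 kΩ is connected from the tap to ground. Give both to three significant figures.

Unloaded: 8.15 V; loaded: 6.74 V

Open-circuit: V = 14.9 × 820/(680 + 820) = 8.15 V.
With the load, R₂ becomes R₂‖R_L = 561.4 Ω, so V = 14.9 × 561.4/1241 = 6.74 V.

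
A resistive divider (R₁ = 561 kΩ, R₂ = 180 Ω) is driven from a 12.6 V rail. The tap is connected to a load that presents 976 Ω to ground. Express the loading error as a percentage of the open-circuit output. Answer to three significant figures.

15.6 %

Unloaded V = 12.6 × 180/561200 = 0.004041 V.
Loaded: R₂‖R_L = 152.0 Ω, giving V = 12.6 × 152.0/561200 = 0.003412 V.
Drop = (0.004041 − 0.003412) / 0.004041 = 15.6 %.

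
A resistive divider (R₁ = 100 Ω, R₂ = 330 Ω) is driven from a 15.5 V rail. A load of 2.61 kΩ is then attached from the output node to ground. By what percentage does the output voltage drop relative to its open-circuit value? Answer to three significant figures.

The divider's output (Thévenin) resistance is R₁‖R₂ = 76.74 Ω.
Fractional drop under load = R_th/(R_th + R_L) = 76.74 / (76.74 + 2610) = 0.02856.
So the output falls by 2.86 %.

2.86 %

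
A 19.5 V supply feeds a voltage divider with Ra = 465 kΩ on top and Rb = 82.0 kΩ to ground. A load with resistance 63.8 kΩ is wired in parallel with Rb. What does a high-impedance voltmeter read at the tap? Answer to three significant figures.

V_out ≈ 1.40 V

The load sits in parallel with Rb: Rb‖R_L = (82.0 × 63.8) / (82.0 + 63.8) = 35.88 kΩ.
V_out = 19.5 × 35.88 / (465 + 35.88) = 19.5 × 35.88/500.9 = 1.40 V.
(Unloaded it would have been 2.92 V.)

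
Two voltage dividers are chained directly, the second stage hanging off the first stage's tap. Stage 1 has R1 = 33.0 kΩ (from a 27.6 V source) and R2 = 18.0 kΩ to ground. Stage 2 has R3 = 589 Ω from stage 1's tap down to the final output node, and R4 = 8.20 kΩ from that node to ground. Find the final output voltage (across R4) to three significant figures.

V_out ≈ 3.91 V

Stage 2 presents R3+R4 = 8789 Ω as a load on stage 1's tap.
Stage 1's lower leg becomes R2‖(R3+R4) = 5905 Ω, so V_mid = 27.6 × 5905/38910 = 4.189 V.
Stage 2 is itself unloaded: V_out = V_mid × R4/(R3+R4) = 4.189 × 8200/8789 = 3.91 V.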